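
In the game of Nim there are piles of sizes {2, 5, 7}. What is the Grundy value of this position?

Write each in binary and XOR column by column:
  010  (2)
  101  (5)
  111  (7)
  ---
  000  (0)

0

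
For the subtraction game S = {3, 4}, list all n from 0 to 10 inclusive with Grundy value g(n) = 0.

Grundy values for subtraction set {3, 4}:
k:     0  1  2  3  4  5  6  7  8  9 10
g(k):  0  0  0  1  1  1  2  0  0  0  1
The P-positions (g = 0) in 0..10 are 0, 1, 2, 7, 8, 9.

0, 1, 2, 7, 8, 9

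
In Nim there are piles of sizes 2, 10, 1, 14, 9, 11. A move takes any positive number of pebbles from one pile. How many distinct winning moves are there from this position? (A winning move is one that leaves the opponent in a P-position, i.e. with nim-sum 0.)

1

Compute the nim-sum pairwise:
2 XOR 10 = 8
8 XOR 1 = 9
9 XOR 14 = 7
7 XOR 9 = 14
14 XOR 11 = 5
The overall nim-sum is X = 5. A pile of size p has a winning move iff p XOR X < p (reduce it to p XOR X).
  2: 2 XOR 5 = 7 ≥ 2 — no move.
  10: 10 XOR 5 = 15 ≥ 10 — no move.
  1: 1 XOR 5 = 4 ≥ 1 — no move.
  14: 14 XOR 5 = 11 < 14 — winning move (to 11).
  9: 9 XOR 5 = 12 ≥ 9 — no move.
  11: 11 XOR 5 = 14 ≥ 11 — no move.
That gives 1 winning move.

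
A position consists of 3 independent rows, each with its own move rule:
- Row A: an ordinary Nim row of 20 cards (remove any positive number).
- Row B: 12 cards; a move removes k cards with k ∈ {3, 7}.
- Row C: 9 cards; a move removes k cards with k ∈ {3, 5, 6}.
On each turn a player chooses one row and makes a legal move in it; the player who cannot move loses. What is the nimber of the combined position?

20

Row A is a plain Nim row of size 20, so its Grundy value is 20.
Grundy values for row B (subtraction set {3, 7}):
g(0) = mex{} = 0
g(1) = mex{} = 0
g(2) = mex{} = 0
g(3) = mex{0} = 1
g(4) = mex{0} = 1
g(5) = mex{0} = 1
g(6) = mex{1} = 0
g(7) = mex{0,1} = 2
g(8) = mex{0,1} = 2
g(9) = mex{0} = 1
g(10) = mex{1,2} = 0
g(11) = mex{1,2} = 0
g(12) = mex{1} = 0
So g(12) = 0.
Build the Grundy sequence for row C with g(k) = mex{g(k−s) : s ∈ {3, 5, 6}, s ≤ k}:
k:     0  1  2  3  4  5  6  7  8  9
g(k):  0  0  0  1  1  1  2  2  2  0
So g(9) = 0.
By the Sprague-Grundy theorem, the Grundy value of a sum of independent games is the XOR of the component values.
Combined value = 20 ⊕ 0 ⊕ 0 = 20.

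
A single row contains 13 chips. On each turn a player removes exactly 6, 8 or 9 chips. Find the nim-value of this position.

2

Grundy values for subtraction set {6, 8, 9}:
g(0) = mex{} = 0
g(1) = mex{} = 0
g(2) = mex{} = 0
g(3) = mex{} = 0
g(4) = mex{} = 0
g(5) = mex{} = 0
g(6) = mex{0} = 1
g(7) = mex{0} = 1
g(8) = mex{0} = 1
g(9) = mex{0} = 1
g(10) = mex{0} = 1
g(11) = mex{0} = 1
g(12) = mex{0,1} = 2
g(13) = mex{0,1} = 2
So g(13) = 2.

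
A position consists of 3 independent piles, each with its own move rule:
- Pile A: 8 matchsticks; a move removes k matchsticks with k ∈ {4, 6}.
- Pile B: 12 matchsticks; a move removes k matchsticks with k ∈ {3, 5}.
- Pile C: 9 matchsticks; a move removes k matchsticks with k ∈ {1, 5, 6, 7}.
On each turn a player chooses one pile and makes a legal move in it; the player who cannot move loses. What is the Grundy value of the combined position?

0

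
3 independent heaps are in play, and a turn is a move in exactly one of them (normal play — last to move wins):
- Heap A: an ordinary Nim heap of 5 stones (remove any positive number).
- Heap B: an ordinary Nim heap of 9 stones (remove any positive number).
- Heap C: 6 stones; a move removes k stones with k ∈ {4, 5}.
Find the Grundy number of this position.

Heap A is a plain Nim heap of size 5, so its Grundy value is 5.
Heap B is a plain Nim heap of size 9, so its Grundy value is 9.
Grundy values for heap C (subtraction set {4, 5}):
g(0) = mex{} = 0
g(1) = mex{} = 0
g(2) = mex{} = 0
g(3) = mex{} = 0
g(4) = mex{0} = 1
g(5) = mex{0} = 1
g(6) = mex{0} = 1
So g(6) = 1.
The value of a disjunctive sum is the nim-sum of the parts.
Combined value = 5 ⊕ 9 ⊕ 1 = 13.

13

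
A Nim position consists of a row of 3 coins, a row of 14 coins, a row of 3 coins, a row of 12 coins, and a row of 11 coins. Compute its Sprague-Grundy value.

9

Nim-sum: 3 XOR 14 XOR 3 XOR 12 XOR 11 = 9.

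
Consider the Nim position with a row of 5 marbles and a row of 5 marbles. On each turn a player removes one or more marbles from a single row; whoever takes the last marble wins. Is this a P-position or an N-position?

P-position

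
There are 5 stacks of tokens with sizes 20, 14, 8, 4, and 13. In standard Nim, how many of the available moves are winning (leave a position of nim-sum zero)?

1

Compute the nim-sum pairwise:
20 ⊕ 14 = 26
26 ⊕ 8 = 18
18 ⊕ 4 = 22
22 ⊕ 13 = 27
The overall nim-sum is X = 27. A stack of size p has a winning move iff p XOR X < p (reduce it to p XOR X).
  20: 20 XOR 27 = 15 < 20 — winning move (to 15).
  14: 14 XOR 27 = 21 ≥ 14 — no move.
  8: 8 XOR 27 = 19 ≥ 8 — no move.
  4: 4 XOR 27 = 31 ≥ 4 — no move.
  13: 13 XOR 27 = 22 ≥ 13 — no move.
That gives 1 winning move.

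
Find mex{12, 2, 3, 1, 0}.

The values 0, 1, 2, 3 are all present; 4 is the first non-negative integer missing from the set.

4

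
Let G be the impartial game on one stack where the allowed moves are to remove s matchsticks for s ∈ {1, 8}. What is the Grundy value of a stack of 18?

0

Compute g(0), g(1), … for moves {1, 8}:
k:     0  1  2  3  4  5  6  7  8  9 10 11 12 13 14 15 16 17 18
g(k):  0  1  0  1  0  1  0  1  2  0  1  0  1  0  1  0  1  2  0
So g(18) = 0.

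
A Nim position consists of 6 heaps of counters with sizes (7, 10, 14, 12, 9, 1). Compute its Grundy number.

Nim-sum: 7 ⊕ 10 ⊕ 14 ⊕ 12 ⊕ 9 ⊕ 1 = 7.

7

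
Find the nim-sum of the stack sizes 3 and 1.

2

In binary:
  11  (3)
  01  (1)
  --
  10  (2)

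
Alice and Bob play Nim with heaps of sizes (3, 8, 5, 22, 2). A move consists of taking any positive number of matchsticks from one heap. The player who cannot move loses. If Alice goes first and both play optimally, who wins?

Write each in binary and XOR column by column:
  00011  (3)
  01000  (8)
  00101  (5)
  10110  (22)
  00010  (2)
  -----
  11010  (26)
The nim-sum is 26 ≠ 0, so this is an N-position: the player to move can win; Alice has a winning move.

Alice wins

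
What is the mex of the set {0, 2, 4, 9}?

0 is in the set but 1 is not, so the mex is 1.

1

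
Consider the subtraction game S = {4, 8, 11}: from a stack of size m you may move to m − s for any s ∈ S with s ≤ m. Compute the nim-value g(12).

Grundy values for subtraction set {4, 8, 11}:
g(0) = mex{} = 0
g(1) = mex{} = 0
g(2) = mex{} = 0
g(3) = mex{} = 0
g(4) = mex{0} = 1
g(5) = mex{0} = 1
g(6) = mex{0} = 1
g(7) = mex{0} = 1
g(8) = mex{0,1} = 2
g(9) = mex{0,1} = 2
g(10) = mex{0,1} = 2
g(11) = mex{0,1} = 2
g(12) = mex{0,1,2} = 3
So g(12) = 3.

3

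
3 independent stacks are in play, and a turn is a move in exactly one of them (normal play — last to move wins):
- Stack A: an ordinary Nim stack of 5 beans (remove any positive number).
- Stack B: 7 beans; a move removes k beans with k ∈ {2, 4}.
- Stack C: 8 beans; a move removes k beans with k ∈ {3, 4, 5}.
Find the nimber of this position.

Stack A is a plain Nim stack of size 5, so its Grundy value is 5.
For stack B, compute g(0), g(1), … with moves {2, 4}:
g(0) = mex{} = 0
g(1) = mex{} = 0
g(2) = mex{0} = 1
g(3) = mex{0} = 1
g(4) = mex{0,1} = 2
g(5) = mex{0,1} = 2
g(6) = mex{1,2} = 0
g(7) = mex{1,2} = 0
So g(7) = 0.
Grundy values for stack C (subtraction set {3, 4, 5}):
k:     0  1  2  3  4  5  6  7  8
g(k):  0  0  0  1  1  1  2  2  0
So g(8) = 0.
The value of a disjunctive sum is the nim-sum of the parts.
Combined value = 5 XOR 0 XOR 0 = 5.

5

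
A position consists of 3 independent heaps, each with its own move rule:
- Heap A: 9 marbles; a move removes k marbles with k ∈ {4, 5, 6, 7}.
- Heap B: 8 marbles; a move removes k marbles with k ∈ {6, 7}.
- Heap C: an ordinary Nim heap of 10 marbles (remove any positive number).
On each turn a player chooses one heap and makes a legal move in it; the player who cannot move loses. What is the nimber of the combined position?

9

Build the Grundy sequence for heap A with g(k) = mex{g(k−s) : s ∈ {4, 5, 6, 7}, s ≤ k}:
g(0) = mex{} = 0
g(1) = mex{} = 0
g(2) = mex{} = 0
g(3) = mex{} = 0
g(4) = mex{0} = 1
g(5) = mex{0} = 1
g(6) = mex{0} = 1
g(7) = mex{0} = 1
g(8) = mex{0,1} = 2
g(9) = mex{0,1} = 2
So g(9) = 2.
For heap B, compute g(0), g(1), … with moves {6, 7}:
k:     0  1  2  3  4  5  6  7  8
g(k):  0  0  0  0  0  0  1  1  1
So g(8) = 1.
Heap C is a plain Nim heap of size 10, so its Grundy value is 10.
By the Sprague-Grundy theorem, the Grundy value of a sum of independent games is the XOR of the component values.
Combined value = 2 XOR 1 XOR 10 = 9.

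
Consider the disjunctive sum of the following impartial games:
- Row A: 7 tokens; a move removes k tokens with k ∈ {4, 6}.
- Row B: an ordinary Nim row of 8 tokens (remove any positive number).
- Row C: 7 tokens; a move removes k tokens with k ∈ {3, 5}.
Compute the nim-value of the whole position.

11

Build the Grundy sequence for row A with g(k) = mex{g(k−s) : s ∈ {4, 6}, s ≤ k}:
k:     0  1  2  3  4  5  6  7
g(k):  0  0  0  0  1  1  1  1
So g(7) = 1.
Row B is a plain Nim row of size 8, so its Grundy value is 8.
For row C, compute g(0), g(1), … with moves {3, 5}:
g(0) = mex{} = 0
g(1) = mex{} = 0
g(2) = mex{} = 0
g(3) = mex{0} = 1
g(4) = mex{0} = 1
g(5) = mex{0} = 1
g(6) = mex{0,1} = 2
g(7) = mex{0,1} = 2
So g(7) = 2.
By the Sprague-Grundy theorem, the Grundy value of a sum of independent games is the XOR of the component values.
Combined value = 1 XOR 8 XOR 2 = 11.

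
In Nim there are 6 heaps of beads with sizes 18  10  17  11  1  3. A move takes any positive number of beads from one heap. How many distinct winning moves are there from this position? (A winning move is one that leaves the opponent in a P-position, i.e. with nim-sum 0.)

In binary:
  10010  (18)
  01010  (10)
  10001  (17)
  01011  (11)
  00001  (1)
  00011  (3)
  -----
  00000  (0)
The nim-sum is already 0, so every move leaves a nonzero nim-sum — there are no winning moves.

0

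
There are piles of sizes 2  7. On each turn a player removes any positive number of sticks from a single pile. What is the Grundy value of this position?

In binary:
  010  (2)
  111  (7)
  ---
  101  (5)

5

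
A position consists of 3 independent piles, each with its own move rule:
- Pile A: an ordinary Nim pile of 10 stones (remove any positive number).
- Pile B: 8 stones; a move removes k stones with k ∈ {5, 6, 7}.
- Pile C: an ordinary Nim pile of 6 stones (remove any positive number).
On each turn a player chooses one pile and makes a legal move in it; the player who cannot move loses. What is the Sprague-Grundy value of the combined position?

Pile A is a plain Nim pile of size 10, so its Grundy value is 10.
Build the Grundy sequence for pile B with g(k) = mex{g(k−s) : s ∈ {5, 6, 7}, s ≤ k}:
g(0) = mex{} = 0
g(1) = mex{} = 0
g(2) = mex{} = 0
g(3) = mex{} = 0
g(4) = mex{} = 0
g(5) = mex{0} = 1
g(6) = mex{0} = 1
g(7) = mex{0} = 1
g(8) = mex{0} = 1
So g(8) = 1.
Pile C is a plain Nim pile of size 6, so its Grundy value is 6.
By the Sprague-Grundy theorem, the Grundy value of a sum of independent games is the XOR of the component values.
Combined value = 10 XOR 1 XOR 6 = 13.

13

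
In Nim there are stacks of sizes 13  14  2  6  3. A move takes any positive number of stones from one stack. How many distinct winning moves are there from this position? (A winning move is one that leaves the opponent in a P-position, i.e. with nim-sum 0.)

3

In binary:
  1101  (13)
  1110  (14)
  0010  (2)
  0110  (6)
  0011  (3)
  ----
  0100  (4)
The overall nim-sum is X = 4. A stack of size p has a winning move iff p XOR X < p (reduce it to p XOR X).
  13: 13 XOR 4 = 9 < 13 — winning move (to 9).
  14: 14 XOR 4 = 10 < 14 — winning move (to 10).
  2: 2 XOR 4 = 6 ≥ 2 — no move.
  6: 6 XOR 4 = 2 < 6 — winning move (to 2).
  3: 3 XOR 4 = 7 ≥ 3 — no move.
That gives 3 winning moves.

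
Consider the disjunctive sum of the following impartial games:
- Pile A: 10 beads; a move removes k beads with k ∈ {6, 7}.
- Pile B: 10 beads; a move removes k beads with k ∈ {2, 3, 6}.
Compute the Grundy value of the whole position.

Grundy values for pile A (subtraction set {6, 7}):
k:     0  1  2  3  4  5  6  7  8  9 10
g(k):  0  0  0  0  0  0  1  1  1  1  1
So g(10) = 1.
For pile B, compute g(0), g(1), … with moves {2, 3, 6}:
k:     0  1  2  3  4  5  6  7  8  9 10
g(k):  0  0  1  1  2  0  3  1  2  0  0
So g(10) = 0.
By the Sprague-Grundy theorem, the Grundy value of a sum of independent games is the XOR of the component values.
Combined value = 1 ⊕ 0 = 1.

1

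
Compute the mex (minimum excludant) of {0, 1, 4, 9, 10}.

2

The values 0, 1 are all present; 2 is the first non-negative integer missing from the set.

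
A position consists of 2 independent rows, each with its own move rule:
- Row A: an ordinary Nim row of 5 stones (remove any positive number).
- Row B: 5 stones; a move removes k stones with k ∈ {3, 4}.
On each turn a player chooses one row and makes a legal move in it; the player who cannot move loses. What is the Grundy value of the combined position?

4

Row A is a plain Nim row of size 5, so its Grundy value is 5.
Grundy values for row B (subtraction set {3, 4}):
k:     0  1  2  3  4  5
g(k):  0  0  0  1  1  1
So g(5) = 1.
The value of a disjunctive sum is the nim-sum of the parts.
Combined value = 5 ⊕ 1 = 4.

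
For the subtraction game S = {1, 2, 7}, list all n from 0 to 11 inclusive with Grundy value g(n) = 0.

0, 3, 6, 9

Compute g(0), g(1), … for moves {1, 2, 7}:
g(0) = mex{} = 0
g(1) = mex{0} = 1
g(2) = mex{0,1} = 2
g(3) = mex{1,2} = 0
g(4) = mex{0,2} = 1
g(5) = mex{0,1} = 2
g(6) = mex{1,2} = 0
g(7) = mex{0,2} = 1
g(8) = mex{0,1} = 2
g(9) = mex{1,2} = 0
g(10) = mex{0,2} = 1
g(11) = mex{0,1} = 2
The P-positions (g = 0) in 0..11 are 0, 3, 6, 9.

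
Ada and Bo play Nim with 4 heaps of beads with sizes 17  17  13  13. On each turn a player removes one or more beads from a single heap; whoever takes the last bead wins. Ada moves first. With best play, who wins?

Bitwise XOR of the heap sizes:
  10001  (17)
  10001  (17)
  01101  (13)
  01101  (13)
  -----
  00000  (0)
The nim-sum is 0, so this is a P-position: the player to move is in a losing position under optimal play; Ada is about to move from it and so loses — Bo wins.

Bo wins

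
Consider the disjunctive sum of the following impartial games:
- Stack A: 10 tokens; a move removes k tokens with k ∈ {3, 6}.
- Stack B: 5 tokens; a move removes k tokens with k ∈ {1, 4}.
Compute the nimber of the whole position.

0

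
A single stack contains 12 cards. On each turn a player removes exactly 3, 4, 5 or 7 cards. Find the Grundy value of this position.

Build the Grundy sequence with g(k) = mex{g(k−s) : s ∈ {3, 4, 5, 7}, s ≤ k}:
g(0) = mex{} = 0
g(1) = mex{} = 0
g(2) = mex{} = 0
g(3) = mex{0} = 1
g(4) = mex{0} = 1
g(5) = mex{0} = 1
g(6) = mex{0,1} = 2
g(7) = mex{0,1} = 2
g(8) = mex{0,1} = 2
g(9) = mex{0,1,2} = 3
g(10) = mex{1,2} = 0
g(11) = mex{1,2} = 0
g(12) = mex{1,2,3} = 0
So g(12) = 0.

0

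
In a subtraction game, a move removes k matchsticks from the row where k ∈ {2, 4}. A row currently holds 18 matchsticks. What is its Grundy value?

Compute g(0), g(1), … for moves {2, 4}:
k:     0  1  2  3  4  5  6  7  8  9 10 11 12 13 14 15 16 17 18
g(k):  0  0  1  1  2  2  0  0  1  1  2  2  0  0  1  1  2  2  0
So g(18) = 0.

0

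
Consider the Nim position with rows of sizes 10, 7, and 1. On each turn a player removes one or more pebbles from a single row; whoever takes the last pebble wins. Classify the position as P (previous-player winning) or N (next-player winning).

N-position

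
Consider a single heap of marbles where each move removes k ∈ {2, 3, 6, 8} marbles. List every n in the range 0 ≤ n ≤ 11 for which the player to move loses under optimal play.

Grundy values for subtraction set {2, 3, 6, 8}:
k:     0  1  2  3  4  5  6  7  8  9 10 11
g(k):  0  0  1  1  2  0  3  1  2  2  0  3
The P-positions (g = 0) in 0..11 are 0, 1, 5, 10.

0, 1, 5, 10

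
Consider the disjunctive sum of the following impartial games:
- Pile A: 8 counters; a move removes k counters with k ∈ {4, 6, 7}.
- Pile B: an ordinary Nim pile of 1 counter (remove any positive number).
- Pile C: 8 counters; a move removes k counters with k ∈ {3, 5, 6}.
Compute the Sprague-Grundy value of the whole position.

1

Grundy values for pile A (subtraction set {4, 6, 7}):
g(0) = mex{} = 0
g(1) = mex{} = 0
g(2) = mex{} = 0
g(3) = mex{} = 0
g(4) = mex{0} = 1
g(5) = mex{0} = 1
g(6) = mex{0} = 1
g(7) = mex{0} = 1
g(8) = mex{0,1} = 2
So g(8) = 2.
Pile B is a plain Nim pile of size 1, so its Grundy value is 1.
Grundy values for pile C (subtraction set {3, 5, 6}):
k:     0  1  2  3  4  5  6  7  8
g(k):  0  0  0  1  1  1  2  2  2
So g(8) = 2.
The value of a disjunctive sum is the nim-sum of the parts.
Combined value = 2 XOR 1 XOR 2 = 1.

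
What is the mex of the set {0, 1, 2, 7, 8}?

3

The values 0, 1, 2 are all present; 3 is the first non-negative integer missing from the set.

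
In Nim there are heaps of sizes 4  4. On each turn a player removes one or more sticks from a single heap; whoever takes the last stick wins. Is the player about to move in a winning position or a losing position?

Nim-sum: 4 XOR 4 = 0.
The nim-sum is 0, so this is a P-position: the player to move is in a losing position under optimal play.

Losing position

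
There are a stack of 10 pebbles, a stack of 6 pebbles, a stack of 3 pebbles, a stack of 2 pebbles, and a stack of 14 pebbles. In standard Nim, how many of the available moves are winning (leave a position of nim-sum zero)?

Bitwise XOR of the heap sizes:
  1010  (10)
  0110  (6)
  0011  (3)
  0010  (2)
  1110  (14)
  ----
  0011  (3)
The overall nim-sum is X = 3. A stack of size p has a winning move iff p XOR X < p (reduce it to p XOR X).
  10: 10 XOR 3 = 9 < 10 — winning move (to 9).
  6: 6 XOR 3 = 5 < 6 — winning move (to 5).
  3: 3 XOR 3 = 0 < 3 — winning move (to 0).
  2: 2 XOR 3 = 1 < 2 — winning move (to 1).
  14: 14 XOR 3 = 13 < 14 — winning move (to 13).
That gives 5 winning moves.

5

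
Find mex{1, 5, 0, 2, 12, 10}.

The values 0, 1, 2 are all present; 3 is the first non-negative integer missing from the set.

3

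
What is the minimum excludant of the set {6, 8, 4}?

0

0 is not in the set, so the mex is 0.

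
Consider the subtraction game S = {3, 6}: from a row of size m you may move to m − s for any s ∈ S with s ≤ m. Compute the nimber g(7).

2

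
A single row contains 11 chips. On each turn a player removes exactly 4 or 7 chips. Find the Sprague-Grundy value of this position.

Compute g(0), g(1), … for moves {4, 7}:
g(0) = mex{} = 0
g(1) = mex{} = 0
g(2) = mex{} = 0
g(3) = mex{} = 0
g(4) = mex{0} = 1
g(5) = mex{0} = 1
g(6) = mex{0} = 1
g(7) = mex{0} = 1
g(8) = mex{0,1} = 2
g(9) = mex{0,1} = 2
g(10) = mex{0,1} = 2
g(11) = mex{1} = 0
So g(11) = 0.

0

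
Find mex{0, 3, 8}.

0 is in the set but 1 is not, so the mex is 1.

1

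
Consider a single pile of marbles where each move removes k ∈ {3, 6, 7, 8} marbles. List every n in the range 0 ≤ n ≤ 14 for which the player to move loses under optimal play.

0, 1, 2, 11, 12, 13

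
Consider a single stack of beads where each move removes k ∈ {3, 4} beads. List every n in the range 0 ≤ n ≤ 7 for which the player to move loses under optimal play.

Build the Grundy sequence with g(k) = mex{g(k−s) : s ∈ {3, 4}, s ≤ k}:
g(0) = mex{} = 0
g(1) = mex{} = 0
g(2) = mex{} = 0
g(3) = mex{0} = 1
g(4) = mex{0} = 1
g(5) = mex{0} = 1
g(6) = mex{0,1} = 2
g(7) = mex{1} = 0
The P-positions (g = 0) in 0..7 are 0, 1, 2, 7.

0, 1, 2, 7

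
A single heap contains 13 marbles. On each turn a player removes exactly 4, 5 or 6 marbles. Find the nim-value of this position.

Build the Grundy sequence with g(k) = mex{g(k−s) : s ∈ {4, 5, 6}, s ≤ k}:
k:     0  1  2  3  4  5  6  7  8  9 10 11 12 13
g(k):  0  0  0  0  1  1  1  1  2  2  0  0  0  0
So g(13) = 0.

0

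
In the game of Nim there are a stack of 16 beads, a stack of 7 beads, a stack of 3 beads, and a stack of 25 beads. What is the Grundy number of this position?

13

In binary:
  10000  (16)
  00111  (7)
  00011  (3)
  11001  (25)
  -----
  01101  (13)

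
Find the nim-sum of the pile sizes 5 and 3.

Nim-sum: 5 ⊕ 3 = 6.

6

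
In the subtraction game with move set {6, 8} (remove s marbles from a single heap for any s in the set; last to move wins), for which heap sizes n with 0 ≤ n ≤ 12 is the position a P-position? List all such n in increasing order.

0, 1, 2, 3, 4, 5

Compute g(0), g(1), … for moves {6, 8}:
g(0) = mex{} = 0
g(1) = mex{} = 0
g(2) = mex{} = 0
g(3) = mex{} = 0
g(4) = mex{} = 0
g(5) = mex{} = 0
g(6) = mex{0} = 1
g(7) = mex{0} = 1
g(8) = mex{0} = 1
g(9) = mex{0} = 1
g(10) = mex{0} = 1
g(11) = mex{0} = 1
g(12) = mex{0,1} = 2
The P-positions (g = 0) in 0..12 are 0, 1, 2, 3, 4, 5.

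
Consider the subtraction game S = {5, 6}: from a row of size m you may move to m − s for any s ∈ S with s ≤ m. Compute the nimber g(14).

Build the Grundy sequence with g(k) = mex{g(k−s) : s ∈ {5, 6}, s ≤ k}:
k:     0  1  2  3  4  5  6  7  8  9 10 11 12 13 14
g(k):  0  0  0  0  0  1  1  1  1  1  2  0  0  0  0
So g(14) = 0.

0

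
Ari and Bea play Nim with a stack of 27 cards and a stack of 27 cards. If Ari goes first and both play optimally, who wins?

Bea wins

Nim-sum: 27 ⊕ 27 = 0.
The nim-sum is 0, so this is a P-position: the player to move is in a losing position under optimal play; Ari is about to move from it and so loses — Bea wins.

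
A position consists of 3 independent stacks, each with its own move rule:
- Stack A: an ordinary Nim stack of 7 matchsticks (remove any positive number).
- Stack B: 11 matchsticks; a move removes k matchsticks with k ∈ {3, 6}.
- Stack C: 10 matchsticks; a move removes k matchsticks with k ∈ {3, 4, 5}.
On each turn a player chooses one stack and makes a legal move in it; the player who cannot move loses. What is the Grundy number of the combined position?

Stack A is a plain Nim stack of size 7, so its Grundy value is 7.
Grundy values for stack B (subtraction set {3, 6}):
k:     0  1  2  3  4  5  6  7  8  9 10 11
g(k):  0  0  0  1  1  1  2  2  2  0  0  0
So g(11) = 0.
Build the Grundy sequence for stack C with g(k) = mex{g(k−s) : s ∈ {3, 4, 5}, s ≤ k}:
k:     0  1  2  3  4  5  6  7  8  9 10
g(k):  0  0  0  1  1  1  2  2  0  0  0
So g(10) = 0.
By the Sprague-Grundy theorem, the Grundy value of a sum of independent games is the XOR of the component values.
Combined value = 7 XOR 0 XOR 0 = 7.

7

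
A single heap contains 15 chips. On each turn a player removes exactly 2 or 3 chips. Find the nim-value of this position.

Grundy values for subtraction set {2, 3}:
k:     0  1  2  3  4  5  6  7  8  9 10 11 12 13 14 15
g(k):  0  0  1  1  2  0  0  1  1  2  0  0  1  1  2  0
So g(15) = 0.

0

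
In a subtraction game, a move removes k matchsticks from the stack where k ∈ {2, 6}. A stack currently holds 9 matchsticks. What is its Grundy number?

Build the Grundy sequence with g(k) = mex{g(k−s) : s ∈ {2, 6}, s ≤ k}:
k:     0  1  2  3  4  5  6  7  8  9
g(k):  0  0  1  1  0  0  1  1  0  0
So g(9) = 0.

0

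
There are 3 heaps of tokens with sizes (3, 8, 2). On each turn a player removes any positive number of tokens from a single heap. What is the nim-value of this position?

Compute the nim-sum pairwise:
3 XOR 8 = 11
11 XOR 2 = 9

9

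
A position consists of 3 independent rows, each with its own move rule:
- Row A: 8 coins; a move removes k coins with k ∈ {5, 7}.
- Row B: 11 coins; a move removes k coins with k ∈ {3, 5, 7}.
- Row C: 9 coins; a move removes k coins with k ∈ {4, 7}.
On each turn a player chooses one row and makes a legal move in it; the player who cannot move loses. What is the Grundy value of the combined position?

For row A, compute g(0), g(1), … with moves {5, 7}:
k:     0  1  2  3  4  5  6  7  8
g(k):  0  0  0  0  0  1  1  1  1
So g(8) = 1.
Grundy values for row B (subtraction set {3, 5, 7}):
k:     0  1  2  3  4  5  6  7  8  9 10 11
g(k):  0  0  0  1  1  1  2  2  2  3  0  0
So g(11) = 0.
Build the Grundy sequence for row C with g(k) = mex{g(k−s) : s ∈ {4, 7}, s ≤ k}:
g(0) = mex{} = 0
g(1) = mex{} = 0
g(2) = mex{} = 0
g(3) = mex{} = 0
g(4) = mex{0} = 1
g(5) = mex{0} = 1
g(6) = mex{0} = 1
g(7) = mex{0} = 1
g(8) = mex{0,1} = 2
g(9) = mex{0,1} = 2
So g(9) = 2.
By the Sprague-Grundy theorem, the Grundy value of a sum of independent games is the XOR of the component values.
Combined value = 1 XOR 0 XOR 2 = 3.

3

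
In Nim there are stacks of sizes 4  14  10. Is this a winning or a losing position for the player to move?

Compute the nim-sum pairwise:
4 ^ 14 = 10
10 ^ 10 = 0
The nim-sum is 0, so this is a P-position: the player to move is in a losing position under optimal play.

Losing position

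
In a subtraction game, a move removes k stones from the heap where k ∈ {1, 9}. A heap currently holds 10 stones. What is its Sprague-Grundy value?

0

Compute g(0), g(1), … for moves {1, 9}:
g(0) = mex{} = 0
g(1) = mex{0} = 1
g(2) = mex{1} = 0
g(3) = mex{0} = 1
g(4) = mex{1} = 0
g(5) = mex{0} = 1
g(6) = mex{1} = 0
g(7) = mex{0} = 1
g(8) = mex{1} = 0
g(9) = mex{0} = 1
g(10) = mex{1} = 0
So g(10) = 0.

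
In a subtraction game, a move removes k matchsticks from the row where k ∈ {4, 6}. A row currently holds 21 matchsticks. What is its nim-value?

0

Build the Grundy sequence with g(k) = mex{g(k−s) : s ∈ {4, 6}, s ≤ k}:
k:     0  1  2  3  4  5  6  7  8  9 10 11 12 13 14 15 16 17 18 19 20 21
g(k):  0  0  0  0  1  1  1  1  2  2  0  0  0  0  1  1  1  1  2  2  0  0
So g(21) = 0.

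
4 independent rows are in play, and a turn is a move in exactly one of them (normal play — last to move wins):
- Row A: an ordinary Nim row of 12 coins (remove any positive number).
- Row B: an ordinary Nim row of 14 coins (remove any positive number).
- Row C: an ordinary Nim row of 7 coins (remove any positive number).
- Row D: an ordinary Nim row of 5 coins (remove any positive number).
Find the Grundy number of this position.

0

Row A is a plain Nim row of size 12, so its Grundy value is 12.
Row B is a plain Nim row of size 14, so its Grundy value is 14.
Row C is a plain Nim row of size 7, so its Grundy value is 7.
Row D is a plain Nim row of size 5, so its Grundy value is 5.
The value of a disjunctive sum is the nim-sum of the parts.
Combined value = 12 ⊕ 14 ⊕ 7 ⊕ 5 = 0.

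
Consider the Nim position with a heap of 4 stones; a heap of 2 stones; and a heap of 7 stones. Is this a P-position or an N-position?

N-position

Nim-sum: 4 XOR 2 XOR 7 = 1.
The nim-sum is 1 ≠ 0, so this is an N-position: the player to move can win.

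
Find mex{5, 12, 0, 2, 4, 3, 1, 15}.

The values 0, 1, 2, 3, 4, 5 are all present; 6 is the first non-negative integer missing from the set.

6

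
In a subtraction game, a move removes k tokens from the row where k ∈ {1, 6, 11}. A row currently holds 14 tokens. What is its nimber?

Grundy values for subtraction set {1, 6, 11}:
g(0) = mex{} = 0
g(1) = mex{0} = 1
g(2) = mex{1} = 0
g(3) = mex{0} = 1
g(4) = mex{1} = 0
g(5) = mex{0} = 1
g(6) = mex{0,1} = 2
g(7) = mex{1,2} = 0
g(8) = mex{0} = 1
g(9) = mex{1} = 0
g(10) = mex{0} = 1
g(11) = mex{0,1} = 2
g(12) = mex{1,2} = 0
g(13) = mex{0} = 1
g(14) = mex{1} = 0
So g(14) = 0.

0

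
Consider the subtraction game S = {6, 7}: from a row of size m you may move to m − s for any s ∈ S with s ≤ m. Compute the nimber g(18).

Build the Grundy sequence with g(k) = mex{g(k−s) : s ∈ {6, 7}, s ≤ k}:
k:     0  1  2  3  4  5  6  7  8  9 10 11 12 13 14 15 16 17 18
g(k):  0  0  0  0  0  0  1  1  1  1  1  1  2  0  0  0  0  0  0
So g(18) = 0.

0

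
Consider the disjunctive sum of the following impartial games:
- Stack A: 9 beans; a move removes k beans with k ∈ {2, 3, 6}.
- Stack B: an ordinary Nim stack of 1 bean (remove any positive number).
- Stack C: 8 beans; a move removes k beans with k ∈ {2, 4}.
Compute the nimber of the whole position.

0

Build the Grundy sequence for stack A with g(k) = mex{g(k−s) : s ∈ {2, 3, 6}, s ≤ k}:
g(0) = mex{} = 0
g(1) = mex{} = 0
g(2) = mex{0} = 1
g(3) = mex{0} = 1
g(4) = mex{0,1} = 2
g(5) = mex{1} = 0
g(6) = mex{0,1,2} = 3
g(7) = mex{0,2} = 1
g(8) = mex{0,1,3} = 2
g(9) = mex{1,3} = 0
So g(9) = 0.
Stack B is a plain Nim stack of size 1, so its Grundy value is 1.
Build the Grundy sequence for stack C with g(k) = mex{g(k−s) : s ∈ {2, 4}, s ≤ k}:
k:     0  1  2  3  4  5  6  7  8
g(k):  0  0  1  1  2  2  0  0  1
So g(8) = 1.
The value of a disjunctive sum is the nim-sum of the parts.
Combined value = 0 ⊕ 1 ⊕ 1 = 0.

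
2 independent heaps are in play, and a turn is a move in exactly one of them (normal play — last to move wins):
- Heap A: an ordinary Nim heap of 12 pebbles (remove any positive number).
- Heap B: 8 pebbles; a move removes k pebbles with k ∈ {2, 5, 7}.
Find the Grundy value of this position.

Heap A is a plain Nim heap of size 12, so its Grundy value is 12.
Build the Grundy sequence for heap B with g(k) = mex{g(k−s) : s ∈ {2, 5, 7}, s ≤ k}:
k:     0  1  2  3  4  5  6  7  8
g(k):  0  0  1  1  0  2  1  3  2
So g(8) = 2.
By the Sprague-Grundy theorem, the Grundy value of a sum of independent games is the XOR of the component values.
Combined value = 12 ⊕ 2 = 14.

14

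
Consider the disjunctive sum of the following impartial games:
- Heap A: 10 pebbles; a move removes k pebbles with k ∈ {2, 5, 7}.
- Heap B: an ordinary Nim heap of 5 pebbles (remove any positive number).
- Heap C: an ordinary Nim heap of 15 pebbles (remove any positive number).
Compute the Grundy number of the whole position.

Build the Grundy sequence for heap A with g(k) = mex{g(k−s) : s ∈ {2, 5, 7}, s ≤ k}:
k:     0  1  2  3  4  5  6  7  8  9 10
g(k):  0  0  1  1  0  2  1  3  2  2  0
So g(10) = 0.
Heap B is a plain Nim heap of size 5, so its Grundy value is 5.
Heap C is a plain Nim heap of size 15, so its Grundy value is 15.
The value of a disjunctive sum is the nim-sum of the parts.
Combined value = 0 ⊕ 5 ⊕ 15 = 10.

10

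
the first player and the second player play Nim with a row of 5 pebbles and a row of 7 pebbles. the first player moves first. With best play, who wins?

the first player wins

Compute the nim-sum pairwise:
5 ^ 7 = 2
The nim-sum is 2 ≠ 0, so this is an N-position: the player to move can win; the first player has a winning move.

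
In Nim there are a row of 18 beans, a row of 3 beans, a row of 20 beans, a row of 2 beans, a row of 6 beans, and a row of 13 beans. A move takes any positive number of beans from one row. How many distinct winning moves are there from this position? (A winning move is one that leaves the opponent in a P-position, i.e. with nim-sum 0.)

Compute the nim-sum pairwise:
18 ^ 3 = 17
17 ^ 20 = 5
5 ^ 2 = 7
7 ^ 6 = 1
1 ^ 13 = 12
The overall nim-sum is X = 12. A row of size p has a winning move iff p XOR X < p (reduce it to p XOR X).
  18: 18 XOR 12 = 30 ≥ 18 — no move.
  3: 3 XOR 12 = 15 ≥ 3 — no move.
  20: 20 XOR 12 = 24 ≥ 20 — no move.
  2: 2 XOR 12 = 14 ≥ 2 — no move.
  6: 6 XOR 12 = 10 ≥ 6 — no move.
  13: 13 XOR 12 = 1 < 13 — winning move (to 1).
That gives 1 winning move.

1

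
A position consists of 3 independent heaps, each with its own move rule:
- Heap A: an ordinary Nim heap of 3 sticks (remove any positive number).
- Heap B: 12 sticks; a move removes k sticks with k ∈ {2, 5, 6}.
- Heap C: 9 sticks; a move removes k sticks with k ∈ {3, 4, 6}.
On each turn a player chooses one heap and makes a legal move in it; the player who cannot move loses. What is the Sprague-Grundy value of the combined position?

3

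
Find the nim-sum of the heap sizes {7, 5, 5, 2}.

5

In binary:
  111  (7)
  101  (5)
  101  (5)
  010  (2)
  ---
  101  (5)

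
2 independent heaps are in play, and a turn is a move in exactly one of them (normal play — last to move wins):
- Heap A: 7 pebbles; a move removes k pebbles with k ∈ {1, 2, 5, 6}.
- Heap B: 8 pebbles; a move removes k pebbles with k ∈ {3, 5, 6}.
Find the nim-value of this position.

2

Build the Grundy sequence for heap A with g(k) = mex{g(k−s) : s ∈ {1, 2, 5, 6}, s ≤ k}:
g(0) = mex{} = 0
g(1) = mex{0} = 1
g(2) = mex{0,1} = 2
g(3) = mex{1,2} = 0
g(4) = mex{0,2} = 1
g(5) = mex{0,1} = 2
g(6) = mex{0,1,2} = 3
g(7) = mex{1,2,3} = 0
So g(7) = 0.
For heap B, compute g(0), g(1), … with moves {3, 5, 6}:
g(0) = mex{} = 0
g(1) = mex{} = 0
g(2) = mex{} = 0
g(3) = mex{0} = 1
g(4) = mex{0} = 1
g(5) = mex{0} = 1
g(6) = mex{0,1} = 2
g(7) = mex{0,1} = 2
g(8) = mex{0,1} = 2
So g(8) = 2.
By the Sprague-Grundy theorem, the Grundy value of a sum of independent games is the XOR of the component values.
Combined value = 0 XOR 2 = 2.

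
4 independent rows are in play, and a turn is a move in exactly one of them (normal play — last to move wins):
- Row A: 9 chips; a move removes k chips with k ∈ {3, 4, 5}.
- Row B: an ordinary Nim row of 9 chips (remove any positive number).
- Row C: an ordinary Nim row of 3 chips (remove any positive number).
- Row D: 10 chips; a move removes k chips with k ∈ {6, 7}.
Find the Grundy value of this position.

For row A, compute g(0), g(1), … with moves {3, 4, 5}:
g(0) = mex{} = 0
g(1) = mex{} = 0
g(2) = mex{} = 0
g(3) = mex{0} = 1
g(4) = mex{0} = 1
g(5) = mex{0} = 1
g(6) = mex{0,1} = 2
g(7) = mex{0,1} = 2
g(8) = mex{1} = 0
g(9) = mex{1,2} = 0
So g(9) = 0.
Row B is a plain Nim row of size 9, so its Grundy value is 9.
Row C is a plain Nim row of size 3, so its Grundy value is 3.
Grundy values for row D (subtraction set {6, 7}):
k:     0  1  2  3  4  5  6  7  8  9 10
g(k):  0  0  0  0  0  0  1  1  1  1  1
So g(10) = 1.
The value of a disjunctive sum is the nim-sum of the parts.
Combined value = 0 ⊕ 9 ⊕ 3 ⊕ 1 = 11.

11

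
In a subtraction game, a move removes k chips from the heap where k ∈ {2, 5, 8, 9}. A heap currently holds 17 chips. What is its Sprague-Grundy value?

0

Build the Grundy sequence with g(k) = mex{g(k−s) : s ∈ {2, 5, 8, 9}, s ≤ k}:
k:     0  1  2  3  4  5  6  7  8  9 10 11 12 13 14 15 16 17
g(k):  0  0  1  1  0  2  1  0  2  1  3  0  2  1  0  2  1  0
So g(17) = 0.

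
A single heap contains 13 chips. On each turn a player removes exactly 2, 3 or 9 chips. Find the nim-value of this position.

Compute g(0), g(1), … for moves {2, 3, 9}:
k:     0  1  2  3  4  5  6  7  8  9 10 11 12 13
g(k):  0  0  1  1  2  0  0  1  1  2  2  0  0  1
So g(13) = 1.

1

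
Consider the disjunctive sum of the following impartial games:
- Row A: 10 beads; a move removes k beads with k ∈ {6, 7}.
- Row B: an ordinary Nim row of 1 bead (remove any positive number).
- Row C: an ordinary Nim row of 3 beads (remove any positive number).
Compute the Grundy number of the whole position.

Grundy values for row A (subtraction set {6, 7}):
k:     0  1  2  3  4  5  6  7  8  9 10
g(k):  0  0  0  0  0  0  1  1  1  1  1
So g(10) = 1.
Row B is a plain Nim row of size 1, so its Grundy value is 1.
Row C is a plain Nim row of size 3, so its Grundy value is 3.
By the Sprague-Grundy theorem, the Grundy value of a sum of independent games is the XOR of the component values.
Combined value = 1 ⊕ 1 ⊕ 3 = 3.

3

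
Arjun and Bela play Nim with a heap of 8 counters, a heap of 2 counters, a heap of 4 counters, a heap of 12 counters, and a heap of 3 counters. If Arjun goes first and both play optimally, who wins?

Arjun wins

Compute the nim-sum pairwise:
8 XOR 2 = 10
10 XOR 4 = 14
14 XOR 12 = 2
2 XOR 3 = 1
The nim-sum is 1 ≠ 0, so this is an N-position: the player to move can win; Arjun has a winning move.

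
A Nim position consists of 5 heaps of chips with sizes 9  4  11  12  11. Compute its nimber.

1

Nim-sum: 9 ⊕ 4 ⊕ 11 ⊕ 12 ⊕ 11 = 1.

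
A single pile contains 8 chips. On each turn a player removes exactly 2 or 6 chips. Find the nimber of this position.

Grundy values for subtraction set {2, 6}:
k:     0  1  2  3  4  5  6  7  8
g(k):  0  0  1  1  0  0  1  1  0
So g(8) = 0.

0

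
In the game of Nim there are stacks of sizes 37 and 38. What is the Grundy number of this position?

3

Nim-sum: 37 XOR 38 = 3.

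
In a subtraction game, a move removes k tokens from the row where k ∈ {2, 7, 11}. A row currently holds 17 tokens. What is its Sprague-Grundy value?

Grundy values for subtraction set {2, 7, 11}:
k:     0  1  2  3  4  5  6  7  8  9 10 11 12 13 14 15 16 17
g(k):  0  0  1  1  0  0  1  1  2  0  0  1  1  0  0  1  1  2
So g(17) = 2.

2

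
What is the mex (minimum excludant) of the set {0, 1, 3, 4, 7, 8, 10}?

2

The values 0, 1 are all present; 2 is the first non-negative integer missing from the set.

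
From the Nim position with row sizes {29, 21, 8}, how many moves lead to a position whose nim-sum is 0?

0

Nim-sum: 29 XOR 21 XOR 8 = 0.
The nim-sum is already 0, so every move leaves a nonzero nim-sum — there are no winning moves.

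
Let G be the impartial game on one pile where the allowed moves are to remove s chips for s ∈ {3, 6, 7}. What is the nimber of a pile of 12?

0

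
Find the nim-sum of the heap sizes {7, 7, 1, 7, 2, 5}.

1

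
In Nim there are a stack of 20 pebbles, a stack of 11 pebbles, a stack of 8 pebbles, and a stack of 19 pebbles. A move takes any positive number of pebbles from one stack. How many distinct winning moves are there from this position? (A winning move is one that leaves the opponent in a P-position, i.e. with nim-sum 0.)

1

Nim-sum: 20 XOR 11 XOR 8 XOR 19 = 4.
The overall nim-sum is X = 4. A stack of size p has a winning move iff p XOR X < p (reduce it to p XOR X).
  20: 20 XOR 4 = 16 < 20 — winning move (to 16).
  11: 11 XOR 4 = 15 ≥ 11 — no move.
  8: 8 XOR 4 = 12 ≥ 8 — no move.
  19: 19 XOR 4 = 23 ≥ 19 — no move.
That gives 1 winning move.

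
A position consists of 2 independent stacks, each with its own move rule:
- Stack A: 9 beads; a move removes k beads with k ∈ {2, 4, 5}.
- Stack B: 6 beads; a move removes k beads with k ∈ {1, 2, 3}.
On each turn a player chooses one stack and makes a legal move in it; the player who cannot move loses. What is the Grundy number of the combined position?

3

Grundy values for stack A (subtraction set {2, 4, 5}):
g(0) = mex{} = 0
g(1) = mex{} = 0
g(2) = mex{0} = 1
g(3) = mex{0} = 1
g(4) = mex{0,1} = 2
g(5) = mex{0,1} = 2
g(6) = mex{0,1,2} = 3
g(7) = mex{1,2} = 0
g(8) = mex{1,2,3} = 0
g(9) = mex{0,2} = 1
So g(9) = 1.
Grundy values for stack B (subtraction set {1, 2, 3}):
g(0) = mex{} = 0
g(1) = mex{0} = 1
g(2) = mex{0,1} = 2
g(3) = mex{0,1,2} = 3
g(4) = mex{1,2,3} = 0
g(5) = mex{0,2,3} = 1
g(6) = mex{0,1,3} = 2
So g(6) = 2.
By the Sprague-Grundy theorem, the Grundy value of a sum of independent games is the XOR of the component values.
Combined value = 1 ⊕ 2 = 3.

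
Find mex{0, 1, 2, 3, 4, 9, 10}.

The values 0, 1, 2, 3, 4 are all present; 5 is the first non-negative integer missing from the set.

5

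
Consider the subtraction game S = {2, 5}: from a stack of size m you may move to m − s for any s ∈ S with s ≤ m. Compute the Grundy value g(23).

Grundy values for subtraction set {2, 5}:
k:     0  1  2  3  4  5  6  7  8  9 10 11 12 13 14 15 16 17 18 19 20 21 22 23
g(k):  0  0  1  1  0  2  1  0  0  1  1  0  2  1  0  0  1  1  0  2  1  0  0  1
So g(23) = 1.

1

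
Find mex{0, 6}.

0 is in the set but 1 is not, so the mex is 1.

1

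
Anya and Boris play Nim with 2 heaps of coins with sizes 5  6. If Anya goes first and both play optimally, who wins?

Bitwise XOR of the heap sizes:
  101  (5)
  110  (6)
  ---
  011  (3)
The nim-sum is 3 ≠ 0, so this is an N-position: the player to move can win; Anya has a winning move.

Anya wins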